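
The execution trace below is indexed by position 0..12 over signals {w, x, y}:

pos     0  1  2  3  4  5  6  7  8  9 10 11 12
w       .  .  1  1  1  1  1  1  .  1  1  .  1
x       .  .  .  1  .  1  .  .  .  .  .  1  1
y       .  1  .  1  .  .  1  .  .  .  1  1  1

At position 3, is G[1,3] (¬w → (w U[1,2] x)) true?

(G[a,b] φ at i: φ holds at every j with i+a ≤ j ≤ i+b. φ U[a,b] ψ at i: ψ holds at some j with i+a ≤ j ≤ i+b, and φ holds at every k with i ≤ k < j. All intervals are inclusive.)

True

Check (¬w → (w U[1,2] x)) at every j in [4,6]:
  j=4: antecedent false → ✓
  j=5: antecedent false → ✓
  j=6: antecedent false → ✓
All positions satisfy it → formula holds.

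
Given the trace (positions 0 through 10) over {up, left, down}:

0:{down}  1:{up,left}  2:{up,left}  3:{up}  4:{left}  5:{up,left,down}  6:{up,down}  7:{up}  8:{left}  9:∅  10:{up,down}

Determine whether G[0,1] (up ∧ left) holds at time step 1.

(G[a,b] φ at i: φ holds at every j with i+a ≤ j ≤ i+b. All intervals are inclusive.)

Check (up ∧ left) at every j in [1,2]:
  j=1: true
  j=2: true
All positions satisfy it → formula holds.

True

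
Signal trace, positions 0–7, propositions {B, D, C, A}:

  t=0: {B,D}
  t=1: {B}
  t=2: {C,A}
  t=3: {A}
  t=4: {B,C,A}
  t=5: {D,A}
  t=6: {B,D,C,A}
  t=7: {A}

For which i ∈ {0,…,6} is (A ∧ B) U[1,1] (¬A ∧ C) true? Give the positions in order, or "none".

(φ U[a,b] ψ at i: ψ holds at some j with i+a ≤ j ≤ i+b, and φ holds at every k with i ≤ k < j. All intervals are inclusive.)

Evaluate at each i in [0,6]:
  i=0: ✗ (no rhs in [1,1])
  i=1: ✗ (no rhs in [2,2])
  i=2: ✗ (no rhs in [3,3])
  i=3: ✗ (no rhs in [4,4])
  i=4: ✗ (no rhs in [5,5])
  i=5: ✗ (no rhs in [6,6])
  i=6: ✗ (no rhs in [7,7])

none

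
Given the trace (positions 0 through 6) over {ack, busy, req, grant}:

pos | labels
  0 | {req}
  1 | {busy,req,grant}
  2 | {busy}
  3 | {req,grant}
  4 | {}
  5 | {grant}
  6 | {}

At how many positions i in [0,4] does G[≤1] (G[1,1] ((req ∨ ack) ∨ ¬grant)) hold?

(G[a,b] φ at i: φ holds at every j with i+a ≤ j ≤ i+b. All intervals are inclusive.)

Evaluate at each i in [0,4]:
  i=0: ✓ (all of [0,1])
  i=1: ✓ (all of [1,2])
  i=2: ✓ (all of [2,3])
  i=3: ✗ (fails at j=4)
  i=4: ✗ (fails at j=4)
Positions where it holds: {0, 1, 2} → 3.

3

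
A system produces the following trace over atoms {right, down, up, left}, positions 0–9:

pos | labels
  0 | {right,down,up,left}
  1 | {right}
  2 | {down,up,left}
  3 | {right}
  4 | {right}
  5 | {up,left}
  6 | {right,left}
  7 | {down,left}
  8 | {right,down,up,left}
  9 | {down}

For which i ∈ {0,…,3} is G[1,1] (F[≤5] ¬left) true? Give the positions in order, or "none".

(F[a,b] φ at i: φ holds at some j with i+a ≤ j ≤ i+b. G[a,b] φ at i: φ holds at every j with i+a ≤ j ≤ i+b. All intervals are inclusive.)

Evaluate at each i in [0,3]:
  i=0: ✓ (all of [1,1])
  i=1: ✓ (all of [2,2])
  i=2: ✓ (all of [3,3])
  i=3: ✓ (all of [4,4])

0, 1, 2, 3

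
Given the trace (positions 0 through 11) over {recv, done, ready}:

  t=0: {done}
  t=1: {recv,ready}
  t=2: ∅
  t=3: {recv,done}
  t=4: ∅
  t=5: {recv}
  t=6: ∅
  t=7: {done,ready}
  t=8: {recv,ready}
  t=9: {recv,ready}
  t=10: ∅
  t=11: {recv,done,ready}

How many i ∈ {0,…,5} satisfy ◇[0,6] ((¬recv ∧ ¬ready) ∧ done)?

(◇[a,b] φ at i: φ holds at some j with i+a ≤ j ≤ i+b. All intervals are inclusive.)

Evaluate at each i in [0,5]:
  i=0: ✓ (witness j=0)
  i=1: ✗ (none in [1,7])
  i=2: ✗ (none in [2,8])
  i=3: ✗ (none in [3,9])
  i=4: ✗ (none in [4,10])
  i=5: ✗ (none in [5,11])
Positions where it holds: {0} → 1.

1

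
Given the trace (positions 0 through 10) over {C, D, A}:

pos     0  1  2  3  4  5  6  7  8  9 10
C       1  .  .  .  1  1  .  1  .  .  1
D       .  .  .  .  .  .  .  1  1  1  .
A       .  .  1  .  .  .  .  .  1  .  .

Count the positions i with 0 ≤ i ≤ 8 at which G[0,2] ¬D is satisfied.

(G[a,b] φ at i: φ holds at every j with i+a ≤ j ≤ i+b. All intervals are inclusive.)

Evaluate at each i in [0,8]:
  i=0: ✓ (all of [0,2])
  i=1: ✓ (all of [1,3])
  i=2: ✓ (all of [2,4])
  i=3: ✓ (all of [3,5])
  i=4: ✓ (all of [4,6])
  i=5: ✗ (fails at j=7)
  i=6: ✗ (fails at j=7)
  i=7: ✗ (fails at j=7)
  i=8: ✗ (fails at j=8)
Positions where it holds: {0, 1, 2, 3, 4} → 5.

5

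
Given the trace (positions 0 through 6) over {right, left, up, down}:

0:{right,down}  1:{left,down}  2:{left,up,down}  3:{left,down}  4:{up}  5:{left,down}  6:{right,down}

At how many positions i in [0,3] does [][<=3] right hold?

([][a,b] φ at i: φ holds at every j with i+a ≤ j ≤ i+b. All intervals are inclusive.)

Evaluate at each i in [0,3]:
  i=0: ✗ (fails at j=1)
  i=1: ✗ (fails at j=1)
  i=2: ✗ (fails at j=2)
  i=3: ✗ (fails at j=3)
Positions where it holds: {} → 0.

0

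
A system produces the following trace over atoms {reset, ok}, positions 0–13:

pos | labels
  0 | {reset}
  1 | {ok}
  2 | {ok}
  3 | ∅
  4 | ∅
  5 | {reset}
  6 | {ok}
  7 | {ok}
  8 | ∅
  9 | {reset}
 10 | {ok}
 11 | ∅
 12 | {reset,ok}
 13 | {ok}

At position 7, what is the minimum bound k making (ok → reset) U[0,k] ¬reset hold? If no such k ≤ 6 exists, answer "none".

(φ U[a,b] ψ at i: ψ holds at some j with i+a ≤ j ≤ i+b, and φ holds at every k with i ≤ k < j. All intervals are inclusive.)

0

Need earliest j ≥ 7 with ¬reset, and (ok → reset) at every k in [7,j-1].
  j=7: rhs holds (empty prefix). k = 0.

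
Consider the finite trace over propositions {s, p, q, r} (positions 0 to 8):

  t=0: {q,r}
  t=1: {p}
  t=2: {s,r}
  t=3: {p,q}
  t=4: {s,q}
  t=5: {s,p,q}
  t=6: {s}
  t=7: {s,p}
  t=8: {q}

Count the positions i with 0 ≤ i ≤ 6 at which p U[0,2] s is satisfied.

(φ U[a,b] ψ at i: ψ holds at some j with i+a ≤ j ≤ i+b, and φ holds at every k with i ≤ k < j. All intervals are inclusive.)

Evaluate at each i in [0,6]:
  i=0: ✗ (lhs fails at k=0 before rhs at j=2)
  i=1: ✓ (rhs at j=2; lhs holds on [1,1])
  i=2: ✓ (rhs at j=2)
  i=3: ✓ (rhs at j=4; lhs holds on [3,3])
  i=4: ✓ (rhs at j=4)
  i=5: ✓ (rhs at j=5)
  i=6: ✓ (rhs at j=6)
Positions where it holds: {1, 2, 3, 4, 5, 6} → 6.

6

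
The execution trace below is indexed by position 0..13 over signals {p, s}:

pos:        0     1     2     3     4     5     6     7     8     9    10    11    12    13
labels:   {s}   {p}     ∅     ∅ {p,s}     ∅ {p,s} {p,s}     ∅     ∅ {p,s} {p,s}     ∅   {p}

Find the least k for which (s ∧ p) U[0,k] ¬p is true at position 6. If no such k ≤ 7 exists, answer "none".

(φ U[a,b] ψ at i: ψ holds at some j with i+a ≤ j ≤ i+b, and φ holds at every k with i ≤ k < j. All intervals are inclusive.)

Need earliest j ≥ 6 with ¬p, and (s ∧ p) at every k in [6,j-1].
  j=6: rhs fails.
  j=7: rhs fails.
  j=8: rhs holds; lhs holds on [6,7]. k = 2.

2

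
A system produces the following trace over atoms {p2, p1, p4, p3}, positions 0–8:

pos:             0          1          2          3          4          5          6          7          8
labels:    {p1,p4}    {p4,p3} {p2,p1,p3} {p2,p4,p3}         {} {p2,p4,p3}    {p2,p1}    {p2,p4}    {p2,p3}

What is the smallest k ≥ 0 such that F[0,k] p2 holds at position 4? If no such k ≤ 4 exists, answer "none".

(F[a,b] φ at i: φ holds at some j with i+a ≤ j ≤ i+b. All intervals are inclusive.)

1

Scan j = 4,5,… for p2:
  j=4: fails
  j=5: holds
First hit at j=5, so smallest k = 5-4 = 1.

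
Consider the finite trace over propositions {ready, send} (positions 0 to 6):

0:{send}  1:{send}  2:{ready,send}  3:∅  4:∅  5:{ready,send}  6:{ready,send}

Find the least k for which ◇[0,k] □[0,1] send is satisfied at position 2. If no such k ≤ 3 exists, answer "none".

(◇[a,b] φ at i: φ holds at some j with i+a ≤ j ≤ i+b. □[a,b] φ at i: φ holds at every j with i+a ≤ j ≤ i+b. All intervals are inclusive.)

Scan j = 2,3,… for □[0,1] send:
  j=2: fails
  j=3: fails
  j=4: fails
  j=5: holds
First hit at j=5, so smallest k = 5-2 = 3.

3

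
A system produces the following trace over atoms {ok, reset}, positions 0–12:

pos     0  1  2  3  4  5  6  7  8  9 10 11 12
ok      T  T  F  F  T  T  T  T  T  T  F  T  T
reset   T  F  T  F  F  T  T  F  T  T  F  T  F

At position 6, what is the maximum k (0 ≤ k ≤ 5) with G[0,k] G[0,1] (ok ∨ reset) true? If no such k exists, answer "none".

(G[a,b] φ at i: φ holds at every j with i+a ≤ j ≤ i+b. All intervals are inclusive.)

2

G[0,1] (ok ∨ reset) must hold from j=6 onward; find where it first fails.
  j=6: holds
  j=7: holds
  j=8: holds
  j=9: fails
Holds on [6,8], so largest k = 2.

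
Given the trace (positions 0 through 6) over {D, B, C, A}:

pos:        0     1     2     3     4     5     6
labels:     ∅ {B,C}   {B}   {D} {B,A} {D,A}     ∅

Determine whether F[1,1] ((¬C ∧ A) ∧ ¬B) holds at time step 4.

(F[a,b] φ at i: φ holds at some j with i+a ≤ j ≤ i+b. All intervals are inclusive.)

Check ((¬C ∧ A) ∧ ¬B) at each j in [5,5]:
  j=5: true
Found at j=5 → formula holds.

True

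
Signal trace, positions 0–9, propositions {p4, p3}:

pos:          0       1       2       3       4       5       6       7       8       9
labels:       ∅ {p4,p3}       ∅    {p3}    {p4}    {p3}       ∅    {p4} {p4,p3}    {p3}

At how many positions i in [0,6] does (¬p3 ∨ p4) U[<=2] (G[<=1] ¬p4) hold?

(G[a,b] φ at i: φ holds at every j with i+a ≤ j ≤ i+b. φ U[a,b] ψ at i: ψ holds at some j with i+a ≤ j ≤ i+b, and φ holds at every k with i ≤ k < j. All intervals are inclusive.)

Evaluate at each i in [0,6]:
  i=0: ✓ (rhs at j=2; lhs holds on [0,1])
  i=1: ✓ (rhs at j=2; lhs holds on [1,1])
  i=2: ✓ (rhs at j=2)
  i=3: ✗ (lhs fails at k=3 before rhs at j=5)
  i=4: ✓ (rhs at j=5; lhs holds on [4,4])
  i=5: ✓ (rhs at j=5)
  i=6: ✗ (no rhs in [6,8])
Positions where it holds: {0, 1, 2, 4, 5} → 5.

5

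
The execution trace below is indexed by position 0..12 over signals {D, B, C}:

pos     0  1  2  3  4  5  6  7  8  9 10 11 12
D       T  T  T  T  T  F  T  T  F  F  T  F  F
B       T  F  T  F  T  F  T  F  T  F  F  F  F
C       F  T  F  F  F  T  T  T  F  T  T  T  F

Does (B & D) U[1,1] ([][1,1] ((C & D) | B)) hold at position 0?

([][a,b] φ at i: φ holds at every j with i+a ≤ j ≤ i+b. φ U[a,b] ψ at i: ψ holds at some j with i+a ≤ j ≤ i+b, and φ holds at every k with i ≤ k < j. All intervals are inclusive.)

Yes

Need some j in [1,1] with [][1,1] ((C & D) | B), and (B & D) at every k in [0,j-1].
  j=1: [][1,1] ((C & D) | B) holds; (B & D) holds at every k in [0,0] → satisfied.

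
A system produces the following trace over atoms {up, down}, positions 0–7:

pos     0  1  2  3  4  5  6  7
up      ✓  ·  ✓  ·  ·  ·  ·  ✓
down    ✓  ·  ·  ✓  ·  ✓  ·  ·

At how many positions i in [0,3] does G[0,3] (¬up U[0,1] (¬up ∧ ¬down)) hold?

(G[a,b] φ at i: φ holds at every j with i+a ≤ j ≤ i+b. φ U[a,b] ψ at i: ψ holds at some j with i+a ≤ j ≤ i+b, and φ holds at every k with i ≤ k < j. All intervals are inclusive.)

1

Evaluate at each i in [0,3]:
  i=0: ✗ (fails at j=0)
  i=1: ✗ (fails at j=2)
  i=2: ✗ (fails at j=2)
  i=3: ✓ (all of [3,6])
Positions where it holds: {3} → 1.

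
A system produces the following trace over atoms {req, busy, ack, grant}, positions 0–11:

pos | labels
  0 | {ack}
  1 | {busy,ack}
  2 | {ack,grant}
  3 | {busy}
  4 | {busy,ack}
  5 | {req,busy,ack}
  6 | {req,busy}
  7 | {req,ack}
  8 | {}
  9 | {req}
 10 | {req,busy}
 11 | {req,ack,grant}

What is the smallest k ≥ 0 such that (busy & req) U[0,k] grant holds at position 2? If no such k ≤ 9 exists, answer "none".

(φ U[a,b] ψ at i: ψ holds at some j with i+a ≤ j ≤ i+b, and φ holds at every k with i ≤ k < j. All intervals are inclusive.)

0

Need earliest j ≥ 2 with grant, and (busy & req) at every k in [2,j-1].
  j=2: rhs holds (empty prefix). k = 0.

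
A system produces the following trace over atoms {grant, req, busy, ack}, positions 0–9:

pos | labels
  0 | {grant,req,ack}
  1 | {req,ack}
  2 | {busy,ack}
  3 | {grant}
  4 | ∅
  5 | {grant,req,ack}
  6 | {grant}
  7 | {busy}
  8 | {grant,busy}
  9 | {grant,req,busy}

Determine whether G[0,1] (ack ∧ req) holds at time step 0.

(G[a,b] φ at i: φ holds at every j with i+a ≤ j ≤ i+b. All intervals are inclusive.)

Check (ack ∧ req) at every j in [0,1]:
  j=0: true
  j=1: true
All positions satisfy it → formula holds.

Holds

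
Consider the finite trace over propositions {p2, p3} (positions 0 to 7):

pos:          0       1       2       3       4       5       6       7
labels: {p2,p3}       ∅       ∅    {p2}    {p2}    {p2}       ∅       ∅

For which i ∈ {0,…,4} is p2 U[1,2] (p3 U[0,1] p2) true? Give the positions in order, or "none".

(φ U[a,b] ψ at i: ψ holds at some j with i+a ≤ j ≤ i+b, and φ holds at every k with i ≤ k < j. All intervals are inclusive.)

3, 4

Evaluate at each i in [0,4]:
  i=0: ✗ (no rhs in [1,2])
  i=1: ✗ (lhs fails at k=1 before rhs at j=3)
  i=2: ✗ (lhs fails at k=2 before rhs at j=3)
  i=3: ✓ (rhs at j=4; lhs holds on [3,3])
  i=4: ✓ (rhs at j=5; lhs holds on [4,4])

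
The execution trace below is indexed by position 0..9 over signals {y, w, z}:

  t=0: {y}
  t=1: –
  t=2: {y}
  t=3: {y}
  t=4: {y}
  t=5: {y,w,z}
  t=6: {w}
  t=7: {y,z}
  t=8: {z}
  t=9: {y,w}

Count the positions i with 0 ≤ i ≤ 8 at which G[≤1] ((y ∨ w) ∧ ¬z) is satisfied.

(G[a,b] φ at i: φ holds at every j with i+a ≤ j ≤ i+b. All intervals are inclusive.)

Evaluate at each i in [0,8]:
  i=0: ✗ (fails at j=1)
  i=1: ✗ (fails at j=1)
  i=2: ✓ (all of [2,3])
  i=3: ✓ (all of [3,4])
  i=4: ✗ (fails at j=5)
  i=5: ✗ (fails at j=5)
  i=6: ✗ (fails at j=7)
  i=7: ✗ (fails at j=7)
  i=8: ✗ (fails at j=8)
Positions where it holds: {2, 3} → 2.

2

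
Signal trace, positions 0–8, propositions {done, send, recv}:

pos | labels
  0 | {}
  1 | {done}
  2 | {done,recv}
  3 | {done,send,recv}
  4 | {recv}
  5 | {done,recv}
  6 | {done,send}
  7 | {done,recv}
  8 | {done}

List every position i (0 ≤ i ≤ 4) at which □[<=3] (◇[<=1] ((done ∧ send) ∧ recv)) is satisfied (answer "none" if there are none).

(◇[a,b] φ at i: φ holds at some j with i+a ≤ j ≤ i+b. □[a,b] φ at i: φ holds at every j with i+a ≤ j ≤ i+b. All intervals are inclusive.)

Evaluate at each i in [0,4]:
  i=0: ✗ (fails at j=0)
  i=1: ✗ (fails at j=1)
  i=2: ✗ (fails at j=4)
  i=3: ✗ (fails at j=4)
  i=4: ✗ (fails at j=4)

none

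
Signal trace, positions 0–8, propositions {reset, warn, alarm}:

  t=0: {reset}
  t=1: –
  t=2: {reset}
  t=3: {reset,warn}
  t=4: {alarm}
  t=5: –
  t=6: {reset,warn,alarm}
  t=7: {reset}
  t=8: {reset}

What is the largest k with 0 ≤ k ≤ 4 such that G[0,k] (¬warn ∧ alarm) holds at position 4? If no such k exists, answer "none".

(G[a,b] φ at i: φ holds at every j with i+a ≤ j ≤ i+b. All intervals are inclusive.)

0

(¬warn ∧ alarm) must hold from j=4 onward; find where it first fails.
  j=4: holds
  j=5: fails
Holds on [4,4], so largest k = 0.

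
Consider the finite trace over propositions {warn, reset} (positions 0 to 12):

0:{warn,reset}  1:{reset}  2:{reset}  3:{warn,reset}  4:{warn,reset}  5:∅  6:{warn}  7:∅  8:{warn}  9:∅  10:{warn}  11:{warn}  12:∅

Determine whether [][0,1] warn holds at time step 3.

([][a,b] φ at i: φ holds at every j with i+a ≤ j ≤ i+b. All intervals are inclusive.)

Yes

Check warn at every j in [3,4]:
  j=3: true
  j=4: true
All positions satisfy it → formula holds.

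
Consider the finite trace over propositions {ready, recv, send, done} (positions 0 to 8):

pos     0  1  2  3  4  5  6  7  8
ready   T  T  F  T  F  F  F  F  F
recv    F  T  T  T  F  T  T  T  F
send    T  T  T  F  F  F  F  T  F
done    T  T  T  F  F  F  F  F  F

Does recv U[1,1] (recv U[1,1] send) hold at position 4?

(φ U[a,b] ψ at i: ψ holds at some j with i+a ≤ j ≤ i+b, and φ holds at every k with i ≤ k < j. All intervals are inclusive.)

Need some j in [5,5] with (recv U[1,1] send), and recv at every k in [4,j-1].
  j=5: (recv U[1,1] send) — fails.
No j in the window works → until fails.

No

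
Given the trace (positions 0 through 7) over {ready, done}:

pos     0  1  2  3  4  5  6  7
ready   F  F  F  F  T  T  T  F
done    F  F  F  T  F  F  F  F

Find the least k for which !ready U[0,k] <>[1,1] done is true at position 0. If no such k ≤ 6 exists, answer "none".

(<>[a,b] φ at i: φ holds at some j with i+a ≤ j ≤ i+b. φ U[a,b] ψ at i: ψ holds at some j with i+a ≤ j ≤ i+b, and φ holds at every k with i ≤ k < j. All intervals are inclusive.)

Need earliest j ≥ 0 with <>[1,1] done, and !ready at every k in [0,j-1].
  j=0: rhs fails.
  j=1: rhs fails.
  j=2: rhs holds; lhs holds on [0,1]. k = 2.

2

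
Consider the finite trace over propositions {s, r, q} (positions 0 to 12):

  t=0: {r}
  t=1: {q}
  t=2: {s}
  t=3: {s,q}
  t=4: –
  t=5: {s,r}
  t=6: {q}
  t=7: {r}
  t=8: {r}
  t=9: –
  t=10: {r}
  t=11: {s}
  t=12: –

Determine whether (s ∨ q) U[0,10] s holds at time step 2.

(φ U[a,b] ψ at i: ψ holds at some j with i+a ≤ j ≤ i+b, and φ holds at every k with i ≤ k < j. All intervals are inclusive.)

Holds

Need some j in [2,12] with s, and (s ∨ q) at every k in [2,j-1].
  j=2: s holds; no prefix to check → satisfied.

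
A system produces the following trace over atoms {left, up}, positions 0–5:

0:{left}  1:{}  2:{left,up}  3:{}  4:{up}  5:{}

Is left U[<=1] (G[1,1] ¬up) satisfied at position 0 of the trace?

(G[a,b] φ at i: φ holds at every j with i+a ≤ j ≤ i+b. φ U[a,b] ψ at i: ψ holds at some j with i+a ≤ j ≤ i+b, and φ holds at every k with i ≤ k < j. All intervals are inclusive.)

Need some j in [0,1] with G[1,1] ¬up, and left at every k in [0,j-1].
  j=0: G[1,1] ¬up holds; no prefix to check → satisfied.

Yes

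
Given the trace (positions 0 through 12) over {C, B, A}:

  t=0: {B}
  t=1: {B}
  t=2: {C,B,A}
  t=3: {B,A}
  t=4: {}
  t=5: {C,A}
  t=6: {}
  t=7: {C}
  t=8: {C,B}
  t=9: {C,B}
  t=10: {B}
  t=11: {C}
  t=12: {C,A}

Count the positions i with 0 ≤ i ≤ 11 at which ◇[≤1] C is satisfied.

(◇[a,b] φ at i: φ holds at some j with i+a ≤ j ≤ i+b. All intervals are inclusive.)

10

Evaluate at each i in [0,11]:
  i=0: ✗ (none in [0,1])
  i=1: ✓ (witness j=2)
  i=2: ✓ (witness j=2)
  i=3: ✗ (none in [3,4])
  i=4: ✓ (witness j=5)
  i=5: ✓ (witness j=5)
  i=6: ✓ (witness j=7)
  i=7: ✓ (witness j=7)
  i=8: ✓ (witness j=8)
  i=9: ✓ (witness j=9)
  i=10: ✓ (witness j=11)
  i=11: ✓ (witness j=11)
Positions where it holds: {1, 2, 4, 5, 6, 7, 8, 9, 10, 11} → 10.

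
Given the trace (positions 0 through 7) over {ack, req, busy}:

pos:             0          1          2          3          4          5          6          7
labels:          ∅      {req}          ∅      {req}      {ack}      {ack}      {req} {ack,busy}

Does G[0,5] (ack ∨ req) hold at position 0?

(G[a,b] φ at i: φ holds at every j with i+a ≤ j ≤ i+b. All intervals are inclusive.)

Check (ack ∨ req) at every j in [0,5]:
  j=0: false
  j=1: true
  j=2: false
  j=3: true
  j=4: true
  j=5: true
Fails at j=0 → formula fails.

False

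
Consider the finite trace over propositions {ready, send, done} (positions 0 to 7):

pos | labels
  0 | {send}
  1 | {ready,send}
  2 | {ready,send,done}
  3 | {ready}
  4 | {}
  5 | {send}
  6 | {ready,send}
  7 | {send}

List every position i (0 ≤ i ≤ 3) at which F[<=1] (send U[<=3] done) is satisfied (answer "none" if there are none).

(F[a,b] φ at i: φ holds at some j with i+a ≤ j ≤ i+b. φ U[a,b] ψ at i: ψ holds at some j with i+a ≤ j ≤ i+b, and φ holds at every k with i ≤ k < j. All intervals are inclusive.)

Evaluate at each i in [0,3]:
  i=0: ✓ (witness j=0)
  i=1: ✓ (witness j=1)
  i=2: ✓ (witness j=2)
  i=3: ✗ (none in [3,4])

0, 1, 2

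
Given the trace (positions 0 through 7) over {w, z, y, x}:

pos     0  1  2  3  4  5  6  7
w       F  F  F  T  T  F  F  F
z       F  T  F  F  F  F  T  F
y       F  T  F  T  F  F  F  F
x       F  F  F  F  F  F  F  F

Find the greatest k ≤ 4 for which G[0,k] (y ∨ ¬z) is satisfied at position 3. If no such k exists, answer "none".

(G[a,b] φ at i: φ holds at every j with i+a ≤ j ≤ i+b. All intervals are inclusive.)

2

(y ∨ ¬z) must hold from j=3 onward; find where it first fails.
  j=3: holds
  j=4: holds
  j=5: holds
  j=6: fails
Holds on [3,5], so largest k = 2.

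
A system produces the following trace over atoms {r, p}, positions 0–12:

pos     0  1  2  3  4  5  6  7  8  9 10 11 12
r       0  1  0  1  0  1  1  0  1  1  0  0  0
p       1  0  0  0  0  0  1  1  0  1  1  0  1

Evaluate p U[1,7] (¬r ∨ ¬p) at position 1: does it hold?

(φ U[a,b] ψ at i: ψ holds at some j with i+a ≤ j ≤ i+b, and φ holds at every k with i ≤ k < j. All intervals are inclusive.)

No

Need some j in [2,8] with (¬r ∨ ¬p), and p at every k in [1,j-1].
  j=2: (¬r ∨ ¬p) holds, but p fails at k=1 → not this j.
  j=3: (¬r ∨ ¬p) holds, but p fails at k=1 → not this j.
  j=4: (¬r ∨ ¬p) holds, but p fails at k=1 → not this j.
  j=5: (¬r ∨ ¬p) holds, but p fails at k=1 → not this j.
  j=6: (¬r ∨ ¬p) false.
  j=7: (¬r ∨ ¬p) holds, but p fails at k=1 → not this j.
  j=8: (¬r ∨ ¬p) holds, but p fails at k=1 → not this j.
No j in the window works → until fails.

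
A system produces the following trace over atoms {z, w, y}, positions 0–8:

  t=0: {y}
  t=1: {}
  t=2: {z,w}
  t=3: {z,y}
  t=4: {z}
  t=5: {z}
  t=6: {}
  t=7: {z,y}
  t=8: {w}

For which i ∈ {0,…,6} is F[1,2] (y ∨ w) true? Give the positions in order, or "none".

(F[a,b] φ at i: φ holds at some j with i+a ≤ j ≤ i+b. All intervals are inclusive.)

Evaluate at each i in [0,6]:
  i=0: ✓ (witness j=2)
  i=1: ✓ (witness j=2)
  i=2: ✓ (witness j=3)
  i=3: ✗ (none in [4,5])
  i=4: ✗ (none in [5,6])
  i=5: ✓ (witness j=7)
  i=6: ✓ (witness j=7)

0, 1, 2, 5, 6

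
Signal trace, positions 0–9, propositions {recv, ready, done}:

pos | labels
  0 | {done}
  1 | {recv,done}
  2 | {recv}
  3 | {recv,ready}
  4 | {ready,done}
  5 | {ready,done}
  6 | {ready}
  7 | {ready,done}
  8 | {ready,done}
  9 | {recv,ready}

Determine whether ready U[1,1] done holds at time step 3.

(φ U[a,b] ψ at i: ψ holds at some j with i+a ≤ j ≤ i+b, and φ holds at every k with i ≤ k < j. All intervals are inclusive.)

Holds

Need some j in [4,4] with done, and ready at every k in [3,j-1].
  j=4: done holds; ready holds at every k in [3,3] → satisfied.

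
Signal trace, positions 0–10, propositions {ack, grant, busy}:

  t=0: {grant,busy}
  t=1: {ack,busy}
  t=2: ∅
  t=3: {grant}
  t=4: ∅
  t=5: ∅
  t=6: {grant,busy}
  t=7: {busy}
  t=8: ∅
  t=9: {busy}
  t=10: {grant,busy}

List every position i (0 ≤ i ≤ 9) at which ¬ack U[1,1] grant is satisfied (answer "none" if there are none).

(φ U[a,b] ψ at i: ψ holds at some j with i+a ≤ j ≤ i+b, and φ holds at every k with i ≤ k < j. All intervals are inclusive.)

Evaluate at each i in [0,9]:
  i=0: ✗ (no rhs in [1,1])
  i=1: ✗ (no rhs in [2,2])
  i=2: ✓ (rhs at j=3; lhs holds on [2,2])
  i=3: ✗ (no rhs in [4,4])
  i=4: ✗ (no rhs in [5,5])
  i=5: ✓ (rhs at j=6; lhs holds on [5,5])
  i=6: ✗ (no rhs in [7,7])
  i=7: ✗ (no rhs in [8,8])
  i=8: ✗ (no rhs in [9,9])
  i=9: ✓ (rhs at j=10; lhs holds on [9,9])

2, 5, 9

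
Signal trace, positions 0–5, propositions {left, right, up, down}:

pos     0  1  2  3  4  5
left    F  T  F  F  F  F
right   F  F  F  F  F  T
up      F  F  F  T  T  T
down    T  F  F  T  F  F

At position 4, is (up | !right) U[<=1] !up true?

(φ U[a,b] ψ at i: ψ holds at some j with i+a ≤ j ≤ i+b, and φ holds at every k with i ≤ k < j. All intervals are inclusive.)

Need some j in [4,5] with !up, and (up | !right) at every k in [4,j-1].
  j=4: !up false.
  j=5: !up false.
No j in the window works → until fails.

False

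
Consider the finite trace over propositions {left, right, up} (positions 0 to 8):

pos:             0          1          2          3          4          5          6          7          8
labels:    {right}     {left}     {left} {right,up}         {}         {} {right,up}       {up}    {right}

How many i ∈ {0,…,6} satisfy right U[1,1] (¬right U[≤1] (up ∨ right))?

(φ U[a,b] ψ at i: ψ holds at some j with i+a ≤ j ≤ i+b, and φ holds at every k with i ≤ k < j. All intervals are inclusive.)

1

Evaluate at each i in [0,6]:
  i=0: ✗ (no rhs in [1,1])
  i=1: ✗ (lhs fails at k=1 before rhs at j=2)
  i=2: ✗ (lhs fails at k=2 before rhs at j=3)
  i=3: ✗ (no rhs in [4,4])
  i=4: ✗ (lhs fails at k=4 before rhs at j=5)
  i=5: ✗ (lhs fails at k=5 before rhs at j=6)
  i=6: ✓ (rhs at j=7; lhs holds on [6,6])
Positions where it holds: {6} → 1.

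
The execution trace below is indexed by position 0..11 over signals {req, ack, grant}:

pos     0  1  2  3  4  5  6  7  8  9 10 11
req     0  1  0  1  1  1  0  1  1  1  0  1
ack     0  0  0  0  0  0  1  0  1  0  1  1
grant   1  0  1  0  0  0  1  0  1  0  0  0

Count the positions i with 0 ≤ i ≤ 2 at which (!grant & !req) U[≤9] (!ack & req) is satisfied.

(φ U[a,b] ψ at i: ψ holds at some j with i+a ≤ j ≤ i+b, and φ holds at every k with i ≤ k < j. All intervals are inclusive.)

1

Evaluate at each i in [0,2]:
  i=0: ✗ (lhs fails at k=0 before rhs at j=1)
  i=1: ✓ (rhs at j=1)
  i=2: ✗ (lhs fails at k=2 before rhs at j=3)
Positions where it holds: {1} → 1.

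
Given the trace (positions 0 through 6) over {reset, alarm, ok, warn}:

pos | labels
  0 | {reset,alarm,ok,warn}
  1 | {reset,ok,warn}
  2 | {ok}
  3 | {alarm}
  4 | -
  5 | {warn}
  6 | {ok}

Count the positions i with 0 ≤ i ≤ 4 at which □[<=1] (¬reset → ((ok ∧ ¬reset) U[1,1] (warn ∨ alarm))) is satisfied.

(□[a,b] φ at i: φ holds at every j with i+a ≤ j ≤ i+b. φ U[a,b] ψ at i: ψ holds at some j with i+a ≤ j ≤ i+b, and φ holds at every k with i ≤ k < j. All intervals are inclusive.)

Evaluate at each i in [0,4]:
  i=0: ✓ (all of [0,1])
  i=1: ✓ (all of [1,2])
  i=2: ✗ (fails at j=3)
  i=3: ✗ (fails at j=3)
  i=4: ✗ (fails at j=4)
Positions where it holds: {0, 1} → 2.

2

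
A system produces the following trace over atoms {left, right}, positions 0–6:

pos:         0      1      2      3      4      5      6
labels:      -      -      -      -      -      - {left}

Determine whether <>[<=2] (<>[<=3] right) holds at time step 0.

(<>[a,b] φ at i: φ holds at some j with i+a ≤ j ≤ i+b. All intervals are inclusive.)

Check <>[<=3] right at each j in [0,2]:
  j=0: fails (none in [0,3])
  j=1: fails (none in [1,4])
  j=2: fails (none in [2,5])
No position in the window satisfies it → formula fails.

Does not hold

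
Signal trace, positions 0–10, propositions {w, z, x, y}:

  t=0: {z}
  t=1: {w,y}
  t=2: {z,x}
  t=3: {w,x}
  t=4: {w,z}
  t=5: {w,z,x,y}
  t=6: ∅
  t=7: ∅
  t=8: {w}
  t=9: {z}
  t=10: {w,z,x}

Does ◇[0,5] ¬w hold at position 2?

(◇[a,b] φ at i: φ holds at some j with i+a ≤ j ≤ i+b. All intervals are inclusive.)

Check ¬w at each j in [2,7]:
  j=2: true
  j=3: false
  j=4: false
  j=5: false
  j=6: true
  j=7: true
Found at j=2 → formula holds.

True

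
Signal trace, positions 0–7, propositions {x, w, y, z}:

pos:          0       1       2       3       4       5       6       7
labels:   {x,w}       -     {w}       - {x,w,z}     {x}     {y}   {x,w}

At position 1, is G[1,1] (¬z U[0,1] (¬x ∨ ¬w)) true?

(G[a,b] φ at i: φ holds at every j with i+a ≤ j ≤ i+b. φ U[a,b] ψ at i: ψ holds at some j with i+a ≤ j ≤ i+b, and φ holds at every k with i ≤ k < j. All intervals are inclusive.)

Check (¬z U[0,1] (¬x ∨ ¬w)) at every j in [2,2]:
  j=2: holds
All positions satisfy it → formula holds.

Yes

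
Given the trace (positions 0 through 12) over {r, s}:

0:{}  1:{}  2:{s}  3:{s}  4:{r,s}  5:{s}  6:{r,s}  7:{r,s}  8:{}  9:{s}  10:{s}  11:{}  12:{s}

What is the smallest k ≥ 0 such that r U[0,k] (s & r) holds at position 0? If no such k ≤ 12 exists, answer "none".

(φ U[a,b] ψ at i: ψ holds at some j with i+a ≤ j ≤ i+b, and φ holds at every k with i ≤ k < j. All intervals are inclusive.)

Need earliest j ≥ 0 with (s & r), and r at every k in [0,j-1].
  j=0: rhs fails.
  j=1: rhs fails.
  j=2: rhs fails.
  j=3: rhs fails.
  j=4: rhs holds but lhs fails at k=0.
  j=5: rhs fails.
  j=6: rhs holds but lhs fails at k=0.
  j=7: rhs holds but lhs fails at k=0.
  j=8: rhs fails.
  j=9: rhs fails.
  j=10: rhs fails.
  j=11: rhs fails.
  j=12: rhs fails.
No witness within the range → none.

none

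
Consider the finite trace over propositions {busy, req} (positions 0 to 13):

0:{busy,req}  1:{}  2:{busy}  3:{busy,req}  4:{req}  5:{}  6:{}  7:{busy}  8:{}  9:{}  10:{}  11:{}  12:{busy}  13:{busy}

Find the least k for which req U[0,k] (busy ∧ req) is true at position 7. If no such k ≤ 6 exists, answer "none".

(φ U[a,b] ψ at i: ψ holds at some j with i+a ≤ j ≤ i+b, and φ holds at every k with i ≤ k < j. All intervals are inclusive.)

none

Need earliest j ≥ 7 with (busy ∧ req), and req at every k in [7,j-1].
  j=7: rhs fails.
  j=8: rhs fails.
  j=9: rhs fails.
  j=10: rhs fails.
  j=11: rhs fails.
  j=12: rhs fails.
  j=13: rhs fails.
No witness within the range → none.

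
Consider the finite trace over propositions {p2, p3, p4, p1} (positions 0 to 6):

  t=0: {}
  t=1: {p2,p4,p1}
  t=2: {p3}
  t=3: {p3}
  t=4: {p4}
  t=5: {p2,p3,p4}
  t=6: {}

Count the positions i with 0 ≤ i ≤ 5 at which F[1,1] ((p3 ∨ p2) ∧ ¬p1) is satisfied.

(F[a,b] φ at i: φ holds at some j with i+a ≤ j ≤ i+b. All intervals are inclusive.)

3

Evaluate at each i in [0,5]:
  i=0: ✗ (none in [1,1])
  i=1: ✓ (witness j=2)
  i=2: ✓ (witness j=3)
  i=3: ✗ (none in [4,4])
  i=4: ✓ (witness j=5)
  i=5: ✗ (none in [6,6])
Positions where it holds: {1, 2, 4} → 3.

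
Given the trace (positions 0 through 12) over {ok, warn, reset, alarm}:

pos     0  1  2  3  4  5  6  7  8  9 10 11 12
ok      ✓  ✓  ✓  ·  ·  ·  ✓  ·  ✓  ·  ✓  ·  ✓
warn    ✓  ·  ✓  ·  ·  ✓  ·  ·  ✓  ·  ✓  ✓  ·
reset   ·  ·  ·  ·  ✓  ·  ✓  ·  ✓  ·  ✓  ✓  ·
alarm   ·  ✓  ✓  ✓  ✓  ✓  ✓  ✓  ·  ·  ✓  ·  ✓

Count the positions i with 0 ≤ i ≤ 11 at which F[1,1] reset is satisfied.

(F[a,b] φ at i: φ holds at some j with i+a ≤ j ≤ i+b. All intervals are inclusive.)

Evaluate at each i in [0,11]:
  i=0: ✗ (none in [1,1])
  i=1: ✗ (none in [2,2])
  i=2: ✗ (none in [3,3])
  i=3: ✓ (witness j=4)
  i=4: ✗ (none in [5,5])
  i=5: ✓ (witness j=6)
  i=6: ✗ (none in [7,7])
  i=7: ✓ (witness j=8)
  i=8: ✗ (none in [9,9])
  i=9: ✓ (witness j=10)
  i=10: ✓ (witness j=11)
  i=11: ✗ (none in [12,12])
Positions where it holds: {3, 5, 7, 9, 10} → 5.

5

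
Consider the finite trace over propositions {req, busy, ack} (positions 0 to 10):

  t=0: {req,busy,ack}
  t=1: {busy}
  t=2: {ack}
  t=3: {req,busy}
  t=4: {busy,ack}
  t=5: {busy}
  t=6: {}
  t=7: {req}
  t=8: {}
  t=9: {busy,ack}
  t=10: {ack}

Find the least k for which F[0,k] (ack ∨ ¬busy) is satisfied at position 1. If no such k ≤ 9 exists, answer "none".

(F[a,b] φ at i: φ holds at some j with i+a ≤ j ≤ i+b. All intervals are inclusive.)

1

Scan j = 1,2,… for (ack ∨ ¬busy):
  j=1: fails
  j=2: holds
First hit at j=2, so smallest k = 2-1 = 1.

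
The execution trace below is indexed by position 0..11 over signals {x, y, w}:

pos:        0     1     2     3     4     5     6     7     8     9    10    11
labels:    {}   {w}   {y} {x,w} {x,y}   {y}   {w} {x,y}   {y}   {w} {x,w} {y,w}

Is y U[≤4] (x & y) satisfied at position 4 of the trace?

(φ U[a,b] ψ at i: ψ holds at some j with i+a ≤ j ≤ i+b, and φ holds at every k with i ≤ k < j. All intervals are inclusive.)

Yes

Need some j in [4,8] with (x & y), and y at every k in [4,j-1].
  j=4: (x & y) holds; no prefix to check → satisfied.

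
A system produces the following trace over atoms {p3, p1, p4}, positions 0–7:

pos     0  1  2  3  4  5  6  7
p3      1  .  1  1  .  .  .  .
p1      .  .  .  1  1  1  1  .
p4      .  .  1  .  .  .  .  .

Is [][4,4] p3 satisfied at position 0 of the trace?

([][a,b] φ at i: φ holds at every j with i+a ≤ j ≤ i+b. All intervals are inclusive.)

Check p3 at every j in [4,4]:
  j=4: false
Fails at j=4 → formula fails.

Does not hold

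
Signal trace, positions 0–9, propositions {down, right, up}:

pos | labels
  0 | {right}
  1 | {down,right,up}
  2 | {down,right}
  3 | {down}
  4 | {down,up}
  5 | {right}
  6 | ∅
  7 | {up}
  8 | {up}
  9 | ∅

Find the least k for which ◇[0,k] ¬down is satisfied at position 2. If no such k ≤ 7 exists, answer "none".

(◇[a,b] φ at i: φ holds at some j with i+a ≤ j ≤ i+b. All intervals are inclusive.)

Scan j = 2,3,… for ¬down:
  j=2: fails
  j=3: fails
  j=4: fails
  j=5: holds
First hit at j=5, so smallest k = 5-2 = 3.

3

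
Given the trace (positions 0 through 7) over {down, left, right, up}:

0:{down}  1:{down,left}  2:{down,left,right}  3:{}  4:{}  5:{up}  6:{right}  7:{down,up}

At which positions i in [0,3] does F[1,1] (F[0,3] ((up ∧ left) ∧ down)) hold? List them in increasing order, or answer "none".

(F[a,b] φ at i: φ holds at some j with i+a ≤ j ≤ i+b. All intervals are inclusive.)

none

Evaluate at each i in [0,3]:
  i=0: ✗ (none in [1,1])
  i=1: ✗ (none in [2,2])
  i=2: ✗ (none in [3,3])
  i=3: ✗ (none in [4,4])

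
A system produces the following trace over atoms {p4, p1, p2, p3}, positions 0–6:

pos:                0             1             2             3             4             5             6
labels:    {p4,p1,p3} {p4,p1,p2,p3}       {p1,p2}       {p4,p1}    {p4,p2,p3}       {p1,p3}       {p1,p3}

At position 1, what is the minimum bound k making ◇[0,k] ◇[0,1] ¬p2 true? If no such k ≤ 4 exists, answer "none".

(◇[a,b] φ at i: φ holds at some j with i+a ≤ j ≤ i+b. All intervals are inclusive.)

1

Scan j = 1,2,… for ◇[0,1] ¬p2:
  j=1: fails
  j=2: holds
First hit at j=2, so smallest k = 2-1 = 1.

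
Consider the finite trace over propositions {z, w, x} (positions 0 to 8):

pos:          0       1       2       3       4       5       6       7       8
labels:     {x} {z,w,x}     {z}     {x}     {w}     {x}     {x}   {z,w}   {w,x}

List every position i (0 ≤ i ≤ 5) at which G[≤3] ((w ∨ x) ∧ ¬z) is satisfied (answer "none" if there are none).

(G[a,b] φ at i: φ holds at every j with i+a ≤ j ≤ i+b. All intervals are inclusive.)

3

Evaluate at each i in [0,5]:
  i=0: ✗ (fails at j=1)
  i=1: ✗ (fails at j=1)
  i=2: ✗ (fails at j=2)
  i=3: ✓ (all of [3,6])
  i=4: ✗ (fails at j=7)
  i=5: ✗ (fails at j=7)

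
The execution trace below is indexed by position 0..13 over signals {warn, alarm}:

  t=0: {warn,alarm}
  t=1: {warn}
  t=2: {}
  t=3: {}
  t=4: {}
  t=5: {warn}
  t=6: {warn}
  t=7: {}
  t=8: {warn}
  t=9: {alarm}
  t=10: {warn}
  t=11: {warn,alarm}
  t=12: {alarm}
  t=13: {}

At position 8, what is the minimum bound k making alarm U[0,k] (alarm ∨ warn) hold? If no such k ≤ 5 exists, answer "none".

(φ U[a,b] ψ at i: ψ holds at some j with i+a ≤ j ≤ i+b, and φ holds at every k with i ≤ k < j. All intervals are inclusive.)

Need earliest j ≥ 8 with (alarm ∨ warn), and alarm at every k in [8,j-1].
  j=8: rhs holds (empty prefix). k = 0.

0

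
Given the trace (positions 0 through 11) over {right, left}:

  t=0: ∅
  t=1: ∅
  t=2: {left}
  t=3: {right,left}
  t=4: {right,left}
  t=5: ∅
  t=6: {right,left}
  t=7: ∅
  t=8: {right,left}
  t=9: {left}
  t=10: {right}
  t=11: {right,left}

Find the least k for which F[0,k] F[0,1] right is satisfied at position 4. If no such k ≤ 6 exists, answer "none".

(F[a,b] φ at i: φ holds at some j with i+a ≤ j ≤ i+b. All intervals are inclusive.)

0

Scan j = 4,5,… for F[0,1] right:
  j=4: holds
First hit at j=4, so smallest k = 4-4 = 0.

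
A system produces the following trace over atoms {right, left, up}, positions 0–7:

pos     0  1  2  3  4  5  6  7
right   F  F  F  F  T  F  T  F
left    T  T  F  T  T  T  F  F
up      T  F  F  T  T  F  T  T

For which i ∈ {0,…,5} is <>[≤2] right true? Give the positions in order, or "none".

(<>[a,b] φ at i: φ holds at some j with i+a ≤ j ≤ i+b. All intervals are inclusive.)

2, 3, 4, 5

Evaluate at each i in [0,5]:
  i=0: ✗ (none in [0,2])
  i=1: ✗ (none in [1,3])
  i=2: ✓ (witness j=4)
  i=3: ✓ (witness j=4)
  i=4: ✓ (witness j=4)
  i=5: ✓ (witness j=6)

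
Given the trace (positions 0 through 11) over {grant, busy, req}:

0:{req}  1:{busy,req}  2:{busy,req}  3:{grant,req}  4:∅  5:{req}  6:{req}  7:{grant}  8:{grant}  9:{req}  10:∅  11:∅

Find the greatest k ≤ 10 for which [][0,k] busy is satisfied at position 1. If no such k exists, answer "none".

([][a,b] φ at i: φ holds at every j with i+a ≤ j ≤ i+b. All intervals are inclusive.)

1

busy must hold from j=1 onward; find where it first fails.
  j=1: holds
  j=2: holds
  j=3: fails
Holds on [1,2], so largest k = 1.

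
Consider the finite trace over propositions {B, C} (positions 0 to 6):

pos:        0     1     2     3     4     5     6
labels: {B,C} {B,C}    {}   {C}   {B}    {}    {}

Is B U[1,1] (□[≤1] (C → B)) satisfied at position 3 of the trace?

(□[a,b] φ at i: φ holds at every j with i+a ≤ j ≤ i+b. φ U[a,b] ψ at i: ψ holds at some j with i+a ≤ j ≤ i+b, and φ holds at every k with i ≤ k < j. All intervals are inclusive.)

Need some j in [4,4] with □[≤1] (C → B), and B at every k in [3,j-1].
  j=4: □[≤1] (C → B) holds, but B fails at k=3 → not this j.
No j in the window works → until fails.

False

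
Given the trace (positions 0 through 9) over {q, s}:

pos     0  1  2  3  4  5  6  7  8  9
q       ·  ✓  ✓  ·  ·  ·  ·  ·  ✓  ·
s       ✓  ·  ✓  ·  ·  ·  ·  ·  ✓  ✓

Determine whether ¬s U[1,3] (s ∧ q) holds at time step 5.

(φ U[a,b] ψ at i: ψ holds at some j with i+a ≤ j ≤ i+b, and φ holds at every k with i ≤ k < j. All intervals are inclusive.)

Yes

Need some j in [6,8] with (s ∧ q), and ¬s at every k in [5,j-1].
  j=6: (s ∧ q) false.
  j=7: (s ∧ q) false.
  j=8: (s ∧ q) holds; ¬s holds at every k in [5,7] → satisfied.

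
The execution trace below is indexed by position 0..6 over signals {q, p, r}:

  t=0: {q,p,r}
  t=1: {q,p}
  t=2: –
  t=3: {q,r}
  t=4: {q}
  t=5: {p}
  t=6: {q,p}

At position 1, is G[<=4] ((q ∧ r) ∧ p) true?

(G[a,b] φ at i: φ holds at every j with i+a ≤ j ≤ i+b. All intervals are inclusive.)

False

Check ((q ∧ r) ∧ p) at every j in [1,5]:
  j=1: false
  j=2: false
  j=3: false
  j=4: false
  j=5: false
Fails at j=1 → formula fails.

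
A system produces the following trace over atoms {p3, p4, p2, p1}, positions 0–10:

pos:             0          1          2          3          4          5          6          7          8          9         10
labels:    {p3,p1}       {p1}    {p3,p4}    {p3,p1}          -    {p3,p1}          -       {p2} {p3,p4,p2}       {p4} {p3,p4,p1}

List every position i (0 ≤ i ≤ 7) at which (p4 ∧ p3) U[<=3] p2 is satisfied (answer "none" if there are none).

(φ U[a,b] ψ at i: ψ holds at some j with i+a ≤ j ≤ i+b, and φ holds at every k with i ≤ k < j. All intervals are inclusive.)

Evaluate at each i in [0,7]:
  i=0: ✗ (no rhs in [0,3])
  i=1: ✗ (no rhs in [1,4])
  i=2: ✗ (no rhs in [2,5])
  i=3: ✗ (no rhs in [3,6])
  i=4: ✗ (lhs fails at k=4 before rhs at j=7)
  i=5: ✗ (lhs fails at k=5 before rhs at j=7)
  i=6: ✗ (lhs fails at k=6 before rhs at j=7)
  i=7: ✓ (rhs at j=7)

7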